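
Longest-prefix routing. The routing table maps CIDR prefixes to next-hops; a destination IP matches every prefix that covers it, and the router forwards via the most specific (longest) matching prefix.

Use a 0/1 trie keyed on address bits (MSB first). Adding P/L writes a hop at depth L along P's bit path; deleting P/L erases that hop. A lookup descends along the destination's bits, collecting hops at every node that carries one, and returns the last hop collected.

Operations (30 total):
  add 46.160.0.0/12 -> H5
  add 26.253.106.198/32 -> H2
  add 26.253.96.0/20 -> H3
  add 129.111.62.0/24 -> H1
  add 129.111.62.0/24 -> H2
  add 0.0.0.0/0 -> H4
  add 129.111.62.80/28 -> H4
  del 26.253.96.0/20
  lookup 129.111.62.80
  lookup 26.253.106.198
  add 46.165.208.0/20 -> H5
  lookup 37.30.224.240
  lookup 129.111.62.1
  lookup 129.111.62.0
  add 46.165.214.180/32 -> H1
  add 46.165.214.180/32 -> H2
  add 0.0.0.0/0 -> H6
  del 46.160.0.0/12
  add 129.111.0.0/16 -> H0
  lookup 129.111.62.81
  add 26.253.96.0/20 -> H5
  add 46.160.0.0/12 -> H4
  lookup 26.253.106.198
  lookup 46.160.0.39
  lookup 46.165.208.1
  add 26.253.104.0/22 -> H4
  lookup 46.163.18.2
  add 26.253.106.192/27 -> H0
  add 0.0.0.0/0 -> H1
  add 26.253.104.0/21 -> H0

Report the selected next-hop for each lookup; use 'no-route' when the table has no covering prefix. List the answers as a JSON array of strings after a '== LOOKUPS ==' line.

Process each operation:
  + 46.160.0.0/12 (H5) depth=12
  + 26.253.106.198/32 (H2) depth=32
  + 26.253.96.0/20 (H3) depth=20
  + 129.111.62.0/24 (H1) depth=24
  + 129.111.62.0/24 (H2) depth=24
  + 0.0.0.0/0 (H4) depth=0
  + 129.111.62.80/28 (H4) depth=28
  - 26.253.96.0/20 clear@20
  ? 129.111.62.80  path d0:H4→d1:-→d2:-→d3:-→d4:-→d5:-→d6:-→d7:-→d8:-→d9:-→d10:-→d11:-→d12:-→d13:-→d14:-→d15:-→d16:-→d17:-→d18:-→d19:-→d20:-→d21:-→d22:-→d23:-→d24:H2→d25:-→d26:-→d27:-→d28:H4  best=H4
  ? 26.253.106.198  path d0:H4→d1:-→d2:-→d3:-→d4:-→d5:-→d6:-→d7:-→d8:-→d9:-→d10:-→d11:-→d12:-→d13:-→d14:-→d15:-→d16:-→d17:-→d18:-→d19:-→d20:-→d21:-→d22:-→d23:-→d24:-→d25:-→d26:-→d27:-→d28:-→d29:-→d30:-→d31:-→d32:H2  best=H2
  + 46.165.208.0/20 (H5) depth=20
  ? 37.30.224.240  path d0:H4→d1:-→d2:-→d3:-→d4:-  best=H4
  ? 129.111.62.1  path d0:H4→d1:-→d2:-→d3:-→d4:-→d5:-→d6:-→d7:-→d8:-→d9:-→d10:-→d11:-→d12:-→d13:-→d14:-→d15:-→d16:-→d17:-→d18:-→d19:-→d20:-→d21:-→d22:-→d23:-→d24:H2→d25:-  best=H2
  ? 129.111.62.0  path d0:H4→d1:-→d2:-→d3:-→d4:-→d5:-→d6:-→d7:-→d8:-→d9:-→d10:-→d11:-→d12:-→d13:-→d14:-→d15:-→d16:-→d17:-→d18:-→d19:-→d20:-→d21:-→d22:-→d23:-→d24:H2→d25:-  best=H2
  + 46.165.214.180/32 (H1) depth=32
  + 46.165.214.180/32 (H2) depth=32
  + 0.0.0.0/0 (H6) depth=0
  - 46.160.0.0/12 clear@12
  + 129.111.0.0/16 (H0) depth=16
  ? 129.111.62.81  path d0:H6→d1:-→d2:-→d3:-→d4:-→d5:-→d6:-→d7:-→d8:-→d9:-→d10:-→d11:-→d12:-→d13:-→d14:-→d15:-→d16:H0→d17:-→d18:-→d19:-→d20:-→d21:-→d22:-→d23:-→d24:H2→d25:-→d26:-→d27:-→d28:H4  best=H4
  + 26.253.96.0/20 (H5) depth=20
  + 46.160.0.0/12 (H4) depth=12
  ? 26.253.106.198  path d0:H6→d1:-→d2:-→d3:-→d4:-→d5:-→d6:-→d7:-→d8:-→d9:-→d10:-→d11:-→d12:-→d13:-→d14:-→d15:-→d16:-→d17:-→d18:-→d19:-→d20:H5→d21:-→d22:-→d23:-→d24:-→d25:-→d26:-→d27:-→d28:-→d29:-→d30:-→d31:-→d32:H2  best=H2
  ? 46.160.0.39  path d0:H6→d1:-→d2:-→d3:-→d4:-→d5:-→d6:-→d7:-→d8:-→d9:-→d10:-→d11:-→d12:H4→d13:-  best=H4
  ? 46.165.208.1  path d0:H6→d1:-→d2:-→d3:-→d4:-→d5:-→d6:-→d7:-→d8:-→d9:-→d10:-→d11:-→d12:H4→d13:-→d14:-→d15:-→d16:-→d17:-→d18:-→d19:-→d20:H5→d21:-  best=H5
  + 26.253.104.0/22 (H4) depth=22
  ? 46.163.18.2  path d0:H6→d1:-→d2:-→d3:-→d4:-→d5:-→d6:-→d7:-→d8:-→d9:-→d10:-→d11:-→d12:H4→d13:-  best=H4
  + 26.253.106.192/27 (H0) depth=27
  + 0.0.0.0/0 (H1) depth=0
  + 26.253.104.0/21 (H0) depth=21

== LOOKUPS ==
["H4","H2","H4","H2","H2","H4","H2","H4","H5","H4"]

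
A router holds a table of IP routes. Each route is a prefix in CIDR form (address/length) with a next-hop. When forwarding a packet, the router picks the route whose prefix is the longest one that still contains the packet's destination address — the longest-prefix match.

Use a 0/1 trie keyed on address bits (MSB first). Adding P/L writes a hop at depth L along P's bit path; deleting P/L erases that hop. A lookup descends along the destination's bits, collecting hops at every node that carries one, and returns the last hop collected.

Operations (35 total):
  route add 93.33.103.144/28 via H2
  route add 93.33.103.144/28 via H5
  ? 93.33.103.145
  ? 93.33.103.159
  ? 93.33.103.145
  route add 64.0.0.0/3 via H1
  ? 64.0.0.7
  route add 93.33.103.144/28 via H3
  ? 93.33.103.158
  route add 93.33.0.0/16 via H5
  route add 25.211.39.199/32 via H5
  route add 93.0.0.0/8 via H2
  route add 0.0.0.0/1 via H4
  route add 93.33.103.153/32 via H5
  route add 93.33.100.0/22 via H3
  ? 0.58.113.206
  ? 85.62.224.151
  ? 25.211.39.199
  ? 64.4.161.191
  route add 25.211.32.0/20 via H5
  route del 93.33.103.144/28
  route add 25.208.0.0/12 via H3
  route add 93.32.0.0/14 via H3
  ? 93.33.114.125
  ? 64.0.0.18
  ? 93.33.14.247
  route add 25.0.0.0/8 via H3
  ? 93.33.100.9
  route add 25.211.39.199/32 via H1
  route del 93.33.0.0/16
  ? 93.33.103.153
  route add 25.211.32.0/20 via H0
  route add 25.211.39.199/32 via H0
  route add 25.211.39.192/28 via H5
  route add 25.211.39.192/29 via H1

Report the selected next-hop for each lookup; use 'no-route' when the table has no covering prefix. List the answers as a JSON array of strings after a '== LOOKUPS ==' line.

Process each operation:
  add 93.33.103.144/28 -> H2 at depth 28
  add 93.33.103.144/28 -> H5 at depth 28
  ? 93.33.103.145  path d0:-→d1:-→d2:-→d3:-→d4:-→d5:-→d6:-→d7:-→d8:-→d9:-→d10:-→d11:-→d12:-→d13:-→d14:-→d15:-→d16:-→d17:-→d18:-→d19:-→d20:-→d21:-→d22:-→d23:-→d24:-→d25:-→d26:-→d27:-→d28:H5  best=H5
  ? 93.33.103.159  path d0:-→d1:-→d2:-→d3:-→d4:-→d5:-→d6:-→d7:-→d8:-→d9:-→d10:-→d11:-→d12:-→d13:-→d14:-→d15:-→d16:-→d17:-→d18:-→d19:-→d20:-→d21:-→d22:-→d23:-→d24:-→d25:-→d26:-→d27:-→d28:H5  best=H5
  ? 93.33.103.145  path d0:-→d1:-→d2:-→d3:-→d4:-→d5:-→d6:-→d7:-→d8:-→d9:-→d10:-→d11:-→d12:-→d13:-→d14:-→d15:-→d16:-→d17:-→d18:-→d19:-→d20:-→d21:-→d22:-→d23:-→d24:-→d25:-→d26:-→d27:-→d28:H5  best=H5
  add 64.0.0.0/3 -> H1 at depth 3
  ? 64.0.0.7  path d0:-→d1:-→d2:-→d3:H1  best=H1
  add 93.33.103.144/28 -> H3 at depth 28
  ? 93.33.103.158  path d0:-→d1:-→d2:-→d3:H1→d4:-→d5:-→d6:-→d7:-→d8:-→d9:-→d10:-→d11:-→d12:-→d13:-→d14:-→d15:-→d16:-→d17:-→d18:-→d19:-→d20:-→d21:-→d22:-→d23:-→d24:-→d25:-→d26:-→d27:-→d28:H3  best=H3
  add 93.33.0.0/16 -> H5 at depth 16
  add 25.211.39.199/32 -> H5 at depth 32
  add 93.0.0.0/8 -> H2 at depth 8
  add 0.0.0.0/1 -> H4 at depth 1
  add 93.33.103.153/32 -> H5 at depth 32
  add 93.33.100.0/22 -> H3 at depth 22
  ? 0.58.113.206  path d0:-→d1:H4→d2:-→d3:-  best=H4
  ? 85.62.224.151  path d0:-→d1:H4→d2:-→d3:H1→d4:-  best=H1
  ? 25.211.39.199  path d0:-→d1:H4→d2:-→d3:-→d4:-→d5:-→d6:-→d7:-→d8:-→d9:-→d10:-→d11:-→d12:-→d13:-→d14:-→d15:-→d16:-→d17:-→d18:-→d19:-→d20:-→d21:-→d22:-→d23:-→d24:-→d25:-→d26:-→d27:-→d28:-→d29:-→d30:-→d31:-→d32:H5  best=H5
  ? 64.4.161.191  path d0:-→d1:H4→d2:-→d3:H1  best=H1
  add 25.211.32.0/20 -> H5 at depth 20
  del 93.33.103.144/28 (clear depth 28)
  add 25.208.0.0/12 -> H3 at depth 12
  add 93.32.0.0/14 -> H3 at depth 14
  ? 93.33.114.125  path d0:-→d1:H4→d2:-→d3:H1→d4:-→d5:-→d6:-→d7:-→d8:H2→d9:-→d10:-→d11:-→d12:-→d13:-→d14:H3→d15:-→d16:H5→d17:-→d18:-→d19:-  best=H5
  ? 64.0.0.18  path d0:-→d1:H4→d2:-→d3:H1  best=H1
  ? 93.33.14.247  path d0:-→d1:H4→d2:-→d3:H1→d4:-→d5:-→d6:-→d7:-→d8:H2→d9:-→d10:-→d11:-→d12:-→d13:-→d14:H3→d15:-→d16:H5→d17:-  best=H5
  add 25.0.0.0/8 -> H3 at depth 8
  ? 93.33.100.9  path d0:-→d1:H4→d2:-→d3:H1→d4:-→d5:-→d6:-→d7:-→d8:H2→d9:-→d10:-→d11:-→d12:-→d13:-→d14:H3→d15:-→d16:H5→d17:-→d18:-→d19:-→d20:-→d21:-→d22:H3  best=H3
  add 25.211.39.199/32 -> H1 at depth 32
  del 93.33.0.0/16 (clear depth 16)
  ? 93.33.103.153  path d0:-→d1:H4→d2:-→d3:H1→d4:-→d5:-→d6:-→d7:-→d8:H2→d9:-→d10:-→d11:-→d12:-→d13:-→d14:H3→d15:-→d16:-→d17:-→d18:-→d19:-→d20:-→d21:-→d22:H3→d23:-→d24:-→d25:-→d26:-→d27:-→d28:-→d29:-→d30:-→d31:-→d32:H5  best=H5
  add 25.211.32.0/20 -> H0 at depth 20
  add 25.211.39.199/32 -> H0 at depth 32
  add 25.211.39.192/28 -> H5 at depth 28
  add 25.211.39.192/29 -> H1 at depth 29

== LOOKUPS ==
["H5","H5","H5","H1","H3","H4","H1","H5","H1","H5","H1","H5","H3","H5"]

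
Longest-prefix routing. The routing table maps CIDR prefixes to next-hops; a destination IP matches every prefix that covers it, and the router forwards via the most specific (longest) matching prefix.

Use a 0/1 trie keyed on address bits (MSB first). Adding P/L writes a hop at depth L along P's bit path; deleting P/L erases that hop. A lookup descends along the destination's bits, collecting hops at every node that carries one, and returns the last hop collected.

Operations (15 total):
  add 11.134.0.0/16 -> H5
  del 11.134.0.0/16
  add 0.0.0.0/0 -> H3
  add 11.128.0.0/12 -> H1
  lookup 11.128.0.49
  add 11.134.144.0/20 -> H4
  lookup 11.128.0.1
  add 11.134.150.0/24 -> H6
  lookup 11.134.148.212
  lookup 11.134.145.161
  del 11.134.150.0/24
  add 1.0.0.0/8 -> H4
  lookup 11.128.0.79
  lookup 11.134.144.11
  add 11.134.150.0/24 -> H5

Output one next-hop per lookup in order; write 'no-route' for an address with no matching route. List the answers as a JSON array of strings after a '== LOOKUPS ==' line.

Trace:
  add 11.134.0.0/16 -> H5 at depth 16
  - 11.134.0.0/16 clear@16
  add 0.0.0.0/0 -> H3 at depth 0
  add 11.128.0.0/12 -> H1 at depth 12
  Q 11.128.0.49: descend 0000101110000 ; hops seen [H3,H1] ; pick H1
  add 11.134.144.0/20 -> H4 at depth 20
  Q 11.128.0.1: descend 0000101110000 ; hops seen [H3,H1] ; pick H1
  add 11.134.150.0/24 -> H6 at depth 24
  Q 11.134.148.212: descend 0000101110000110100101 ; hops seen [H3,H1,H4] ; pick H4
  Q 11.134.145.161: descend 000010111000011010010 ; hops seen [H3,H1,H4] ; pick H4
  - 11.134.150.0/24 clear@24
  add 1.0.0.0/8 -> H4 at depth 8
  Q 11.128.0.79: descend 0000101110000 ; hops seen [H3,H1] ; pick H1
  Q 11.134.144.11: descend 000010111000011010010 ; hops seen [H3,H1,H4] ; pick H4
  add 11.134.150.0/24 -> H5 at depth 24

== LOOKUPS ==
["H1","H1","H4","H4","H1","H4"]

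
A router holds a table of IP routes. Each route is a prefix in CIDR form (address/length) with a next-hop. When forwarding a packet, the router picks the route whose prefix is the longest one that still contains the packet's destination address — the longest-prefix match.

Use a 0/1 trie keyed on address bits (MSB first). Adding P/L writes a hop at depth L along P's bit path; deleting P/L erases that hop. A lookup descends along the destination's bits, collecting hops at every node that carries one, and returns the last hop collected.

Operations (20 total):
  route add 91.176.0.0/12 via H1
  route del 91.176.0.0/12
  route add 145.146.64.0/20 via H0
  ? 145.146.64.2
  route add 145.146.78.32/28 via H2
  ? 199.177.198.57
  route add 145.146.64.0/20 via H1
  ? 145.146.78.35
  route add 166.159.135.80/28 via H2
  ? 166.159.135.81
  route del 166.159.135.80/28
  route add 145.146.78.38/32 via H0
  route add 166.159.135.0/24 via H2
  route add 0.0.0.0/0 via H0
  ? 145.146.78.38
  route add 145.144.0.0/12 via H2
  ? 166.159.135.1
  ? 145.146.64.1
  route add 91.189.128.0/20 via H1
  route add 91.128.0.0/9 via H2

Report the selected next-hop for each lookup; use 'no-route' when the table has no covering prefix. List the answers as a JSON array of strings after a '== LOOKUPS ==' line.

Process each operation:
  + 91.176.0.0/12 (H1) depth=12
  - 91.176.0.0/12 clear@12
  + 145.146.64.0/20 (H0) depth=20
  Q 145.146.64.2: descend 10010001100100100100 ; hops seen [H0] ; pick H0
  + 145.146.78.32/28 (H2) depth=28
  Q 199.177.198.57: descend 1 ; hops seen [∅] ; pick no-route
  + 145.146.64.0/20 (H1) depth=20
  Q 145.146.78.35: descend 1001000110010010010011100010 ; hops seen [H1,H2] ; pick H2
  + 166.159.135.80/28 (H2) depth=28
  Q 166.159.135.81: descend 1010011010011111100001110101 ; hops seen [H2] ; pick H2
  - 166.159.135.80/28 clear@28
  + 145.146.78.38/32 (H0) depth=32
  + 166.159.135.0/24 (H2) depth=24
  + 0.0.0.0/0 (H0) depth=0
  Q 145.146.78.38: descend 10010001100100100100111000100110 ; hops seen [H0,H1,H2,H0] ; pick H0
  + 145.144.0.0/12 (H2) depth=12
  Q 166.159.135.1: descend 1010011010011111100001110 ; hops seen [H0,H2] ; pick H2
  Q 145.146.64.1: descend 10010001100100100100 ; hops seen [H0,H2,H1] ; pick H1
  + 91.189.128.0/20 (H1) depth=20
  + 91.128.0.0/9 (H2) depth=9

== LOOKUPS ==
["H0","no-route","H2","H2","H0","H2","H1"]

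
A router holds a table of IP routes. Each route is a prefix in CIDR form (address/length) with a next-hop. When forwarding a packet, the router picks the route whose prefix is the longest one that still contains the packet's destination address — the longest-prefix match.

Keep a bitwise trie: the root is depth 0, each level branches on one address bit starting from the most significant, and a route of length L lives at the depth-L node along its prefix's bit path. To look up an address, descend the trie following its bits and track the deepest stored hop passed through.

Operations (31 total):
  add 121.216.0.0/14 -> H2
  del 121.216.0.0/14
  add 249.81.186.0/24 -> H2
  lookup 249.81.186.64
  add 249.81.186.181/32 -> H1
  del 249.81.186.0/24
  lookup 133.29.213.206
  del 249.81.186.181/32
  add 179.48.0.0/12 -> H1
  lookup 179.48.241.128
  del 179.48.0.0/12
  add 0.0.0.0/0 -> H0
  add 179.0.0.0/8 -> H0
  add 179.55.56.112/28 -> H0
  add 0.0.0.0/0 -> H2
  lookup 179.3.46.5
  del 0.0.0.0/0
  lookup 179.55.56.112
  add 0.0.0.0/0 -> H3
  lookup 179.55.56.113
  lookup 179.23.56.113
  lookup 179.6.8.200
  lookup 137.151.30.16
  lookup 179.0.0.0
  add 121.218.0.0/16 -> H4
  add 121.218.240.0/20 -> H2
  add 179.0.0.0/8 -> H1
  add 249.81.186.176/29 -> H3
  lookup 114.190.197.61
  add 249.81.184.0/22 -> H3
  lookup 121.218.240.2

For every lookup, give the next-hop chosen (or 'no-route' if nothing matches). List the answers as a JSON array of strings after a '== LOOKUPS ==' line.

Process each operation:
  + 121.216.0.0/14 (H2) depth=14
  del 121.216.0.0/14 (clear depth 14)
  + 249.81.186.0/24 (H2) depth=24
  ? 249.81.186.64  path d0:-→d1:-→d2:-→d3:-→d4:-→d5:-→d6:-→d7:-→d8:-→d9:-→d10:-→d11:-→d12:-→d13:-→d14:-→d15:-→d16:-→d17:-→d18:-→d19:-→d20:-→d21:-→d22:-→d23:-→d24:H2  best=H2
  + 249.81.186.181/32 (H1) depth=32
  del 249.81.186.0/24 (clear depth 24)
  ? 133.29.213.206  path d0:-→d1:-  best=no-route
  del 249.81.186.181/32 (clear depth 32)
  + 179.48.0.0/12 (H1) depth=12
  ? 179.48.241.128  path d0:-→d1:-→d2:-→d3:-→d4:-→d5:-→d6:-→d7:-→d8:-→d9:-→d10:-→d11:-→d12:H1  best=H1
  del 179.48.0.0/12 (clear depth 12)
  + 0.0.0.0/0 (H0) depth=0
  + 179.0.0.0/8 (H0) depth=8
  + 179.55.56.112/28 (H0) depth=28
  + 0.0.0.0/0 (H2) depth=0
  ? 179.3.46.5  path d0:H2→d1:-→d2:-→d3:-→d4:-→d5:-→d6:-→d7:-→d8:H0→d9:-→d10:-  best=H0
  del 0.0.0.0/0 (clear depth 0)
  ? 179.55.56.112  path d0:-→d1:-→d2:-→d3:-→d4:-→d5:-→d6:-→d7:-→d8:H0→d9:-→d10:-→d11:-→d12:-→d13:-→d14:-→d15:-→d16:-→d17:-→d18:-→d19:-→d20:-→d21:-→d22:-→d23:-→d24:-→d25:-→d26:-→d27:-→d28:H0  best=H0
  + 0.0.0.0/0 (H3) depth=0
  ? 179.55.56.113  path d0:H3→d1:-→d2:-→d3:-→d4:-→d5:-→d6:-→d7:-→d8:H0→d9:-→d10:-→d11:-→d12:-→d13:-→d14:-→d15:-→d16:-→d17:-→d18:-→d19:-→d20:-→d21:-→d22:-→d23:-→d24:-→d25:-→d26:-→d27:-→d28:H0  best=H0
  ? 179.23.56.113  path d0:H3→d1:-→d2:-→d3:-→d4:-→d5:-→d6:-→d7:-→d8:H0→d9:-→d10:-  best=H0
  ? 179.6.8.200  path d0:H3→d1:-→d2:-→d3:-→d4:-→d5:-→d6:-→d7:-→d8:H0→d9:-→d10:-  best=H0
  ? 137.151.30.16  path d0:H3→d1:-→d2:-  best=H3
  ? 179.0.0.0  path d0:H3→d1:-→d2:-→d3:-→d4:-→d5:-→d6:-→d7:-→d8:H0→d9:-→d10:-  best=H0
  + 121.218.0.0/16 (H4) depth=16
  + 121.218.240.0/20 (H2) depth=20
  + 179.0.0.0/8 (H1) depth=8
  + 249.81.186.176/29 (H3) depth=29
  ? 114.190.197.61  path d0:H3→d1:-→d2:-→d3:-→d4:-  best=H3
  + 249.81.184.0/22 (H3) depth=22
  ? 121.218.240.2  path d0:H3→d1:-→d2:-→d3:-→d4:-→d5:-→d6:-→d7:-→d8:-→d9:-→d10:-→d11:-→d12:-→d13:-→d14:-→d15:-→d16:H4→d17:-→d18:-→d19:-→d20:H2  best=H2

== LOOKUPS ==
["H2","no-route","H1","H0","H0","H0","H0","H0","H3","H0","H3","H2"]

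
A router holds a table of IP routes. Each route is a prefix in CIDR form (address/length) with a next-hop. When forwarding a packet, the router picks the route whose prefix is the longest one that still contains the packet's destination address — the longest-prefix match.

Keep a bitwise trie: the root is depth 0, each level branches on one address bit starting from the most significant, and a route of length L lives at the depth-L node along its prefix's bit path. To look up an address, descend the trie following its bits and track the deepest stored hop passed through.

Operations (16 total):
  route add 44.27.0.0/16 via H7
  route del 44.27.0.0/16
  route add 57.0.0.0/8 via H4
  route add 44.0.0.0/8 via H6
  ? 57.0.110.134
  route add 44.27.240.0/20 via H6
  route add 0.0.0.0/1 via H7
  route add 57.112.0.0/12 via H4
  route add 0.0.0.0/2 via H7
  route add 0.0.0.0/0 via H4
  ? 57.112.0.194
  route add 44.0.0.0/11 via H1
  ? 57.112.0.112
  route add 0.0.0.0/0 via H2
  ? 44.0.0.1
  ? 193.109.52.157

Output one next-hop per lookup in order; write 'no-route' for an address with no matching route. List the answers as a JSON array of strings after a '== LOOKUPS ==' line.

Trace:
  + 44.27.0.0/16 (H7) depth=16
  - 44.27.0.0/16 clear@16
  + 57.0.0.0/8 (H4) depth=8
  + 44.0.0.0/8 (H6) depth=8
  lookup 57.0.110.134: bits 00111001 walk d0:-→d1:-→d2:-→d3:-→d4:-→d5:-→d6:-→d7:-→d8:H4 -> H4
  + 44.27.240.0/20 (H6) depth=20
  + 0.0.0.0/1 (H7) depth=1
  + 57.112.0.0/12 (H4) depth=12
  + 0.0.0.0/2 (H7) depth=2
  + 0.0.0.0/0 (H4) depth=0
  lookup 57.112.0.194: bits 001110010111 walk d0:H4→d1:H7→d2:H7→d3:-→d4:-→d5:-→d6:-→d7:-→d8:H4→d9:-→d10:-→d11:-→d12:H4 -> H4
  + 44.0.0.0/11 (H1) depth=11
  lookup 57.112.0.112: bits 001110010111 walk d0:H4→d1:H7→d2:H7→d3:-→d4:-→d5:-→d6:-→d7:-→d8:H4→d9:-→d10:-→d11:-→d12:H4 -> H4
  + 0.0.0.0/0 (H2) depth=0
  lookup 44.0.0.1: bits 00101100000 walk d0:H2→d1:H7→d2:H7→d3:-→d4:-→d5:-→d6:-→d7:-→d8:H6→d9:-→d10:-→d11:H1 -> H1
  lookup 193.109.52.157: bits ε walk d0:H2 -> H2

== LOOKUPS ==
["H4","H4","H4","H1","H2"]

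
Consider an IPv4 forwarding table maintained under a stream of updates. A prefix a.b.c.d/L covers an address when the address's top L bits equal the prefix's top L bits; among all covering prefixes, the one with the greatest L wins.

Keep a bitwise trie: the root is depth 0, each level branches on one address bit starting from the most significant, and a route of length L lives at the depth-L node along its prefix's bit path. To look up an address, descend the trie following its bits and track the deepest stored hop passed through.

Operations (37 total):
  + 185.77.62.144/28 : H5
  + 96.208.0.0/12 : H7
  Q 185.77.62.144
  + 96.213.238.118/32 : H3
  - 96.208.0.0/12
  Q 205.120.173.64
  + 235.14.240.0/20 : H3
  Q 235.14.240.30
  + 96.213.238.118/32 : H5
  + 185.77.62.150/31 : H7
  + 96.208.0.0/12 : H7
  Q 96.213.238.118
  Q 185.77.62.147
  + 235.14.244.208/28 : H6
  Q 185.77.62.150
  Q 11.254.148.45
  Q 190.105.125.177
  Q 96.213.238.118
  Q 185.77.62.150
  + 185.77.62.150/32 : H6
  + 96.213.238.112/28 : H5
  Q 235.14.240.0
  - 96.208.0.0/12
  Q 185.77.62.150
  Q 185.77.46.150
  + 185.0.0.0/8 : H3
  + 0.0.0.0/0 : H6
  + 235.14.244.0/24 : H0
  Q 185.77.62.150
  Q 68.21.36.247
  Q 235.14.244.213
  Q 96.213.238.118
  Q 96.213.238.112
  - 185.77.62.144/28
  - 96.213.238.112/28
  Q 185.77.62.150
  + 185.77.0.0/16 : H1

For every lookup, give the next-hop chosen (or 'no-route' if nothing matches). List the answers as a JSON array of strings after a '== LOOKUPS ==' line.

Apply in order:
  add 185.77.62.144/28 -> H5 at depth 28
  add 96.208.0.0/12 -> H7 at depth 12
  ? 185.77.62.144  path d0:-→d1:-→d2:-→d3:-→d4:-→d5:-→d6:-→d7:-→d8:-→d9:-→d10:-→d11:-→d12:-→d13:-→d14:-→d15:-→d16:-→d17:-→d18:-→d19:-→d20:-→d21:-→d22:-→d23:-→d24:-→d25:-→d26:-→d27:-→d28:H5  best=H5
  add 96.213.238.118/32 -> H3 at depth 32
  del 96.208.0.0/12 (clear depth 12)
  ? 205.120.173.64  path d0:-→d1:-  best=no-route
  add 235.14.240.0/20 -> H3 at depth 20
  ? 235.14.240.30  path d0:-→d1:-→d2:-→d3:-→d4:-→d5:-→d6:-→d7:-→d8:-→d9:-→d10:-→d11:-→d12:-→d13:-→d14:-→d15:-→d16:-→d17:-→d18:-→d19:-→d20:H3  best=H3
  add 96.213.238.118/32 -> H5 at depth 32
  add 185.77.62.150/31 -> H7 at depth 31
  add 96.208.0.0/12 -> H7 at depth 12
  ? 96.213.238.118  path d0:-→d1:-→d2:-→d3:-→d4:-→d5:-→d6:-→d7:-→d8:-→d9:-→d10:-→d11:-→d12:H7→d13:-→d14:-→d15:-→d16:-→d17:-→d18:-→d19:-→d20:-→d21:-→d22:-→d23:-→d24:-→d25:-→d26:-→d27:-→d28:-→d29:-→d30:-→d31:-→d32:H5  best=H5
  ? 185.77.62.147  path d0:-→d1:-→d2:-→d3:-→d4:-→d5:-→d6:-→d7:-→d8:-→d9:-→d10:-→d11:-→d12:-→d13:-→d14:-→d15:-→d16:-→d17:-→d18:-→d19:-→d20:-→d21:-→d22:-→d23:-→d24:-→d25:-→d26:-→d27:-→d28:H5→d29:-  best=H5
  add 235.14.244.208/28 -> H6 at depth 28
  ? 185.77.62.150  path d0:-→d1:-→d2:-→d3:-→d4:-→d5:-→d6:-→d7:-→d8:-→d9:-→d10:-→d11:-→d12:-→d13:-→d14:-→d15:-→d16:-→d17:-→d18:-→d19:-→d20:-→d21:-→d22:-→d23:-→d24:-→d25:-→d26:-→d27:-→d28:H5→d29:-→d30:-→d31:H7  best=H7
  ? 11.254.148.45  path d0:-→d1:-  best=no-route
  ? 190.105.125.177  path d0:-→d1:-→d2:-→d3:-→d4:-→d5:-  best=no-route
  ? 96.213.238.118  path d0:-→d1:-→d2:-→d3:-→d4:-→d5:-→d6:-→d7:-→d8:-→d9:-→d10:-→d11:-→d12:H7→d13:-→d14:-→d15:-→d16:-→d17:-→d18:-→d19:-→d20:-→d21:-→d22:-→d23:-→d24:-→d25:-→d26:-→d27:-→d28:-→d29:-→d30:-→d31:-→d32:H5  best=H5
  ? 185.77.62.150  path d0:-→d1:-→d2:-→d3:-→d4:-→d5:-→d6:-→d7:-→d8:-→d9:-→d10:-→d11:-→d12:-→d13:-→d14:-→d15:-→d16:-→d17:-→d18:-→d19:-→d20:-→d21:-→d22:-→d23:-→d24:-→d25:-→d26:-→d27:-→d28:H5→d29:-→d30:-→d31:H7  best=H7
  add 185.77.62.150/32 -> H6 at depth 32
  add 96.213.238.112/28 -> H5 at depth 28
  ? 235.14.240.0  path d0:-→d1:-→d2:-→d3:-→d4:-→d5:-→d6:-→d7:-→d8:-→d9:-→d10:-→d11:-→d12:-→d13:-→d14:-→d15:-→d16:-→d17:-→d18:-→d19:-→d20:H3→d21:-  best=H3
  del 96.208.0.0/12 (clear depth 12)
  ? 185.77.62.150  path d0:-→d1:-→d2:-→d3:-→d4:-→d5:-→d6:-→d7:-→d8:-→d9:-→d10:-→d11:-→d12:-→d13:-→d14:-→d15:-→d16:-→d17:-→d18:-→d19:-→d20:-→d21:-→d22:-→d23:-→d24:-→d25:-→d26:-→d27:-→d28:H5→d29:-→d30:-→d31:H7→d32:H6  best=H6
  ? 185.77.46.150  path d0:-→d1:-→d2:-→d3:-→d4:-→d5:-→d6:-→d7:-→d8:-→d9:-→d10:-→d11:-→d12:-→d13:-→d14:-→d15:-→d16:-→d17:-→d18:-→d19:-  best=no-route
  add 185.0.0.0/8 -> H3 at depth 8
  add 0.0.0.0/0 -> H6 at depth 0
  add 235.14.244.0/24 -> H0 at depth 24
  ? 185.77.62.150  path d0:H6→d1:-→d2:-→d3:-→d4:-→d5:-→d6:-→d7:-→d8:H3→d9:-→d10:-→d11:-→d12:-→d13:-→d14:-→d15:-→d16:-→d17:-→d18:-→d19:-→d20:-→d21:-→d22:-→d23:-→d24:-→d25:-→d26:-→d27:-→d28:H5→d29:-→d30:-→d31:H7→d32:H6  best=H6
  ? 68.21.36.247  path d0:H6→d1:-→d2:-  best=H6
  ? 235.14.244.213  path d0:H6→d1:-→d2:-→d3:-→d4:-→d5:-→d6:-→d7:-→d8:-→d9:-→d10:-→d11:-→d12:-→d13:-→d14:-→d15:-→d16:-→d17:-→d18:-→d19:-→d20:H3→d21:-→d22:-→d23:-→d24:H0→d25:-→d26:-→d27:-→d28:H6  best=H6
  ? 96.213.238.118  path d0:H6→d1:-→d2:-→d3:-→d4:-→d5:-→d6:-→d7:-→d8:-→d9:-→d10:-→d11:-→d12:-→d13:-→d14:-→d15:-→d16:-→d17:-→d18:-→d19:-→d20:-→d21:-→d22:-→d23:-→d24:-→d25:-→d26:-→d27:-→d28:H5→d29:-→d30:-→d31:-→d32:H5  best=H5
  ? 96.213.238.112  path d0:H6→d1:-→d2:-→d3:-→d4:-→d5:-→d6:-→d7:-→d8:-→d9:-→d10:-→d11:-→d12:-→d13:-→d14:-→d15:-→d16:-→d17:-→d18:-→d19:-→d20:-→d21:-→d22:-→d23:-→d24:-→d25:-→d26:-→d27:-→d28:H5→d29:-  best=H5
  del 185.77.62.144/28 (clear depth 28)
  del 96.213.238.112/28 (clear depth 28)
  ? 185.77.62.150  path d0:H6→d1:-→d2:-→d3:-→d4:-→d5:-→d6:-→d7:-→d8:H3→d9:-→d10:-→d11:-→d12:-→d13:-→d14:-→d15:-→d16:-→d17:-→d18:-→d19:-→d20:-→d21:-→d22:-→d23:-→d24:-→d25:-→d26:-→d27:-→d28:-→d29:-→d30:-→d31:H7→d32:H6  best=H6
  add 185.77.0.0/16 -> H1 at depth 16

== LOOKUPS ==
["H5","no-route","H3","H5","H5","H7","no-route","no-route","H5","H7","H3","H6","no-route","H6","H6","H6","H5","H5","H6"]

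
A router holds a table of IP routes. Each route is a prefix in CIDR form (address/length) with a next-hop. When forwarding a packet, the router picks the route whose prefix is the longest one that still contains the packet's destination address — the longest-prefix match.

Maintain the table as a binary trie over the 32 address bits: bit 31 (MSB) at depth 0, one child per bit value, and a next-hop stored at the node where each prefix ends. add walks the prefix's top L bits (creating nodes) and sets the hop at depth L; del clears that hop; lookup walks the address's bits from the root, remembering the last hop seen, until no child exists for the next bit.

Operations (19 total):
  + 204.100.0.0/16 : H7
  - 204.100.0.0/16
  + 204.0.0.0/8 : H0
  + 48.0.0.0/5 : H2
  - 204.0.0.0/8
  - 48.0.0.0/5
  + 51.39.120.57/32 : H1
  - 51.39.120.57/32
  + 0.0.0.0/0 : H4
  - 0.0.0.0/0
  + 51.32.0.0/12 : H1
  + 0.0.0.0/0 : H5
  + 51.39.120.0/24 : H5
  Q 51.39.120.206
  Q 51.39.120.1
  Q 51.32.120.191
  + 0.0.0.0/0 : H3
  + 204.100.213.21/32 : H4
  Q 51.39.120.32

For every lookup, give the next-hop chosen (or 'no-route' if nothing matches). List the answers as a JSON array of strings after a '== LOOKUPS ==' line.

Trace:
  + 204.100.0.0/16 (H7) depth=16
  del 204.100.0.0/16 (clear depth 16)
  + 204.0.0.0/8 (H0) depth=8
  + 48.0.0.0/5 (H2) depth=5
  del 204.0.0.0/8 (clear depth 8)
  del 48.0.0.0/5 (clear depth 5)
  + 51.39.120.57/32 (H1) depth=32
  del 51.39.120.57/32 (clear depth 32)
  + 0.0.0.0/0 (H4) depth=0
  del 0.0.0.0/0 (clear depth 0)
  + 51.32.0.0/12 (H1) depth=12
  + 0.0.0.0/0 (H5) depth=0
  + 51.39.120.0/24 (H5) depth=24
  lookup 51.39.120.206: bits 001100110010011101111000 walk d0:H5→d1:-→d2:-→d3:-→d4:-→d5:-→d6:-→d7:-→d8:-→d9:-→d10:-→d11:-→d12:H1→d13:-→d14:-→d15:-→d16:-→d17:-→d18:-→d19:-→d20:-→d21:-→d22:-→d23:-→d24:H5 -> H5
  lookup 51.39.120.1: bits 00110011001001110111100000 walk d0:H5→d1:-→d2:-→d3:-→d4:-→d5:-→d6:-→d7:-→d8:-→d9:-→d10:-→d11:-→d12:H1→d13:-→d14:-→d15:-→d16:-→d17:-→d18:-→d19:-→d20:-→d21:-→d22:-→d23:-→d24:H5→d25:-→d26:- -> H5
  lookup 51.32.120.191: bits 0011001100100 walk d0:H5→d1:-→d2:-→d3:-→d4:-→d5:-→d6:-→d7:-→d8:-→d9:-→d10:-→d11:-→d12:H1→d13:- -> H1
  + 0.0.0.0/0 (H3) depth=0
  + 204.100.213.21/32 (H4) depth=32
  lookup 51.39.120.32: bits 001100110010011101111000001 walk d0:H3→d1:-→d2:-→d3:-→d4:-→d5:-→d6:-→d7:-→d8:-→d9:-→d10:-→d11:-→d12:H1→d13:-→d14:-→d15:-→d16:-→d17:-→d18:-→d19:-→d20:-→d21:-→d22:-→d23:-→d24:H5→d25:-→d26:-→d27:- -> H5

== LOOKUPS ==
["H5","H5","H1","H5"]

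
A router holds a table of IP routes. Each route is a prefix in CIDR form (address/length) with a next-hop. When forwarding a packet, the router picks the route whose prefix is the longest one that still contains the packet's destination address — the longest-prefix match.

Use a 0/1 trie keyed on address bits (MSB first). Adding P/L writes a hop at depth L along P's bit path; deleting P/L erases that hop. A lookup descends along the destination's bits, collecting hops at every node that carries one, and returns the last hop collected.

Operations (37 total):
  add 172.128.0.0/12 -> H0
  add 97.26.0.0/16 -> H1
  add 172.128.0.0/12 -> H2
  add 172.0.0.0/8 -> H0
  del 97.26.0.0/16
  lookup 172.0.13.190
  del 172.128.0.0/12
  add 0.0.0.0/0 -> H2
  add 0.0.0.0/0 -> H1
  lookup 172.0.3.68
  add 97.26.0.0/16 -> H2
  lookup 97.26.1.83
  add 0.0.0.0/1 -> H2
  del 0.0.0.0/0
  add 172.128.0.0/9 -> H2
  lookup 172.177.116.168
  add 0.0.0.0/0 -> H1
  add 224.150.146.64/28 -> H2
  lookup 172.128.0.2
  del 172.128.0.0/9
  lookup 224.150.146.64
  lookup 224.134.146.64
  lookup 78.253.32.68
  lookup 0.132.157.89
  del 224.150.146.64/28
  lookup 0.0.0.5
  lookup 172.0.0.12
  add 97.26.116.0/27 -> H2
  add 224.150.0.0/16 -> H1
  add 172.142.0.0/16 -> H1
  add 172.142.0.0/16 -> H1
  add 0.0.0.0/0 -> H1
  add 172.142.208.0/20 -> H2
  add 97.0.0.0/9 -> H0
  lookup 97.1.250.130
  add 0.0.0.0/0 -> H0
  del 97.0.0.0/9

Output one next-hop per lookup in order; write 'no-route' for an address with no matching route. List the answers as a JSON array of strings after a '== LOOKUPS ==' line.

Process each operation:
  add 172.128.0.0/12 -> H0 at depth 12
  add 97.26.0.0/16 -> H1 at depth 16
  add 172.128.0.0/12 -> H2 at depth 12
  add 172.0.0.0/8 -> H0 at depth 8
  del 97.26.0.0/16 (clear depth 16)
  Q 172.0.13.190: descend 10101100 ; hops seen [H0] ; pick H0
  del 172.128.0.0/12 (clear depth 12)
  add 0.0.0.0/0 -> H2 at depth 0
  add 0.0.0.0/0 -> H1 at depth 0
  Q 172.0.3.68: descend 10101100 ; hops seen [H1,H0] ; pick H0
  add 97.26.0.0/16 -> H2 at depth 16
  Q 97.26.1.83: descend 0110000100011010 ; hops seen [H1,H2] ; pick H2
  add 0.0.0.0/1 -> H2 at depth 1
  del 0.0.0.0/0 (clear depth 0)
  add 172.128.0.0/9 -> H2 at depth 9
  Q 172.177.116.168: descend 1010110010 ; hops seen [H0,H2] ; pick H2
  add 0.0.0.0/0 -> H1 at depth 0
  add 224.150.146.64/28 -> H2 at depth 28
  Q 172.128.0.2: descend 101011001000 ; hops seen [H1,H0,H2] ; pick H2
  del 172.128.0.0/9 (clear depth 9)
  Q 224.150.146.64: descend 1110000010010110100100100100 ; hops seen [H1,H2] ; pick H2
  Q 224.134.146.64: descend 11100000100 ; hops seen [H1] ; pick H1
  Q 78.253.32.68: descend 01 ; hops seen [H1,H2] ; pick H2
  Q 0.132.157.89: descend 0 ; hops seen [H1,H2] ; pick H2
  del 224.150.146.64/28 (clear depth 28)
  Q 0.0.0.5: descend 0 ; hops seen [H1,H2] ; pick H2
  Q 172.0.0.12: descend 10101100 ; hops seen [H1,H0] ; pick H0
  add 97.26.116.0/27 -> H2 at depth 27
  add 224.150.0.0/16 -> H1 at depth 16
  add 172.142.0.0/16 -> H1 at depth 16
  add 172.142.0.0/16 -> H1 at depth 16
  add 0.0.0.0/0 -> H1 at depth 0
  add 172.142.208.0/20 -> H2 at depth 20
  add 97.0.0.0/9 -> H0 at depth 9
  Q 97.1.250.130: descend 01100001000 ; hops seen [H1,H2,H0] ; pick H0
  add 0.0.0.0/0 -> H0 at depth 0
  del 97.0.0.0/9 (clear depth 9)

== LOOKUPS ==
["H0","H0","H2","H2","H2","H2","H1","H2","H2","H2","H0","H0"]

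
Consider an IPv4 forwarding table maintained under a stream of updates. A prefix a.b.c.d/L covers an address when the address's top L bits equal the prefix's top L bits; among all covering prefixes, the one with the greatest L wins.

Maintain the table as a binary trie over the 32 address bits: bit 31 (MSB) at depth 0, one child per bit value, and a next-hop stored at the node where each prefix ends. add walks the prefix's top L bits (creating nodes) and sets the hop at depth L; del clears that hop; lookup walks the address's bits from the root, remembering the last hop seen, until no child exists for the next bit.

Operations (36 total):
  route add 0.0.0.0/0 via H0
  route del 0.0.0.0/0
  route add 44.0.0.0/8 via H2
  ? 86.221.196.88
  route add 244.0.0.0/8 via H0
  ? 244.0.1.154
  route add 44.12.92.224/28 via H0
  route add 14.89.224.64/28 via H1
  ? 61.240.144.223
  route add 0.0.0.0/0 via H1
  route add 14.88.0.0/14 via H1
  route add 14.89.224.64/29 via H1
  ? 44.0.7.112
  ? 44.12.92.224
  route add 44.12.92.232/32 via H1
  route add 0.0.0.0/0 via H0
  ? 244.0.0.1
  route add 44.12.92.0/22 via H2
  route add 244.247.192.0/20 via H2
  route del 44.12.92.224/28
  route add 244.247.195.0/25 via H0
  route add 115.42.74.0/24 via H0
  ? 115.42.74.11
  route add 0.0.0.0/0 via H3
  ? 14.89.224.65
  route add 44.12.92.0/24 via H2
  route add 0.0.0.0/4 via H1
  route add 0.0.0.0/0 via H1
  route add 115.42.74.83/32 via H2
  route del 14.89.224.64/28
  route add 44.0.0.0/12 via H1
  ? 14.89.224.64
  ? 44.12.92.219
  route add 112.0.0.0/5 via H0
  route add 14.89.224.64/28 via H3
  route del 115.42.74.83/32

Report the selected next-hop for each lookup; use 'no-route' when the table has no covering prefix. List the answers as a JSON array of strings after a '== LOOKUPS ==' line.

Apply in order:
  + 0.0.0.0/0 (H0) depth=0
  - 0.0.0.0/0 clear@0
  + 44.0.0.0/8 (H2) depth=8
  ? 86.221.196.88  path d0:-→d1:-  best=no-route
  + 244.0.0.0/8 (H0) depth=8
  ? 244.0.1.154  path d0:-→d1:-→d2:-→d3:-→d4:-→d5:-→d6:-→d7:-→d8:H0  best=H0
  + 44.12.92.224/28 (H0) depth=28
  + 14.89.224.64/28 (H1) depth=28
  ? 61.240.144.223  path d0:-→d1:-→d2:-→d3:-  best=no-route
  + 0.0.0.0/0 (H1) depth=0
  + 14.88.0.0/14 (H1) depth=14
  + 14.89.224.64/29 (H1) depth=29
  ? 44.0.7.112  path d0:H1→d1:-→d2:-→d3:-→d4:-→d5:-→d6:-→d7:-→d8:H2→d9:-→d10:-→d11:-→d12:-  best=H2
  ? 44.12.92.224  path d0:H1→d1:-→d2:-→d3:-→d4:-→d5:-→d6:-→d7:-→d8:H2→d9:-→d10:-→d11:-→d12:-→d13:-→d14:-→d15:-→d16:-→d17:-→d18:-→d19:-→d20:-→d21:-→d22:-→d23:-→d24:-→d25:-→d26:-→d27:-→d28:H0  best=H0
  + 44.12.92.232/32 (H1) depth=32
  + 0.0.0.0/0 (H0) depth=0
  ? 244.0.0.1  path d0:H0→d1:-→d2:-→d3:-→d4:-→d5:-→d6:-→d7:-→d8:H0  best=H0
  + 44.12.92.0/22 (H2) depth=22
  + 244.247.192.0/20 (H2) depth=20
  - 44.12.92.224/28 clear@28
  + 244.247.195.0/25 (H0) depth=25
  + 115.42.74.0/24 (H0) depth=24
  ? 115.42.74.11  path d0:H0→d1:-→d2:-→d3:-→d4:-→d5:-→d6:-→d7:-→d8:-→d9:-→d10:-→d11:-→d12:-→d13:-→d14:-→d15:-→d16:-→d17:-→d18:-→d19:-→d20:-→d21:-→d22:-→d23:-→d24:H0  best=H0
  + 0.0.0.0/0 (H3) depth=0
  ? 14.89.224.65  path d0:H3→d1:-→d2:-→d3:-→d4:-→d5:-→d6:-→d7:-→d8:-→d9:-→d10:-→d11:-→d12:-→d13:-→d14:H1→d15:-→d16:-→d17:-→d18:-→d19:-→d20:-→d21:-→d22:-→d23:-→d24:-→d25:-→d26:-→d27:-→d28:H1→d29:H1  best=H1
  + 44.12.92.0/24 (H2) depth=24
  + 0.0.0.0/4 (H1) depth=4
  + 0.0.0.0/0 (H1) depth=0
  + 115.42.74.83/32 (H2) depth=32
  - 14.89.224.64/28 clear@28
  + 44.0.0.0/12 (H1) depth=12
  ? 14.89.224.64  path d0:H1→d1:-→d2:-→d3:-→d4:H1→d5:-→d6:-→d7:-→d8:-→d9:-→d10:-→d11:-→d12:-→d13:-→d14:H1→d15:-→d16:-→d17:-→d18:-→d19:-→d20:-→d21:-→d22:-→d23:-→d24:-→d25:-→d26:-→d27:-→d28:-→d29:H1  best=H1
  ? 44.12.92.219  path d0:H1→d1:-→d2:-→d3:-→d4:-→d5:-→d6:-→d7:-→d8:H2→d9:-→d10:-→d11:-→d12:H1→d13:-→d14:-→d15:-→d16:-→d17:-→d18:-→d19:-→d20:-→d21:-→d22:H2→d23:-→d24:H2→d25:-→d26:-  best=H2
  + 112.0.0.0/5 (H0) depth=5
  + 14.89.224.64/28 (H3) depth=28
  - 115.42.74.83/32 clear@32

== LOOKUPS ==
["no-route","H0","no-route","H2","H0","H0","H0","H1","H1","H2"]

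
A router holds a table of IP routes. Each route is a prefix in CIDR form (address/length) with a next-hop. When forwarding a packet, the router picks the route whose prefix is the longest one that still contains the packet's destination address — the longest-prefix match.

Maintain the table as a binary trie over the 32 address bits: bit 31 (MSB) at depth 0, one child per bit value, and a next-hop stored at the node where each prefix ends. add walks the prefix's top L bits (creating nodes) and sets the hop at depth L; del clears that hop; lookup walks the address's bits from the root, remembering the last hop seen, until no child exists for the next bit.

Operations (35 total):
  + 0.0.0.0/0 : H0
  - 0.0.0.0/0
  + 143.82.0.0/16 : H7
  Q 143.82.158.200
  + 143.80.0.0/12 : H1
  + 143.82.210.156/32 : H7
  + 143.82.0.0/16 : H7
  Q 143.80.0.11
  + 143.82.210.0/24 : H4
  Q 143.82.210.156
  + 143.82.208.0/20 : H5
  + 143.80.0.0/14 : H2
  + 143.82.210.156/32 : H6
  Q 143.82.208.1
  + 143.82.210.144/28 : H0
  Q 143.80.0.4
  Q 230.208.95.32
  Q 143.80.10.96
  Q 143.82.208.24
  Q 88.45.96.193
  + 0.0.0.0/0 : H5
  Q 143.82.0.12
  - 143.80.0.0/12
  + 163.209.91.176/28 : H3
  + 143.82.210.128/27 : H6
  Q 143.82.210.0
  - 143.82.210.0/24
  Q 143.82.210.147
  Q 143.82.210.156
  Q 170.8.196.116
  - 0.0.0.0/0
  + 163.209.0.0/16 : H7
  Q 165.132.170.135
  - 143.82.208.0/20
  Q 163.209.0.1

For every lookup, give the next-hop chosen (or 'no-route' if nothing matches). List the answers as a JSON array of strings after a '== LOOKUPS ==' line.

Process each operation:
  add 0.0.0.0/0 -> H0 at depth 0
  - 0.0.0.0/0 clear@0
  add 143.82.0.0/16 -> H7 at depth 16
  Q 143.82.158.200: descend 1000111101010010 ; hops seen [H7] ; pick H7
  add 143.80.0.0/12 -> H1 at depth 12
  add 143.82.210.156/32 -> H7 at depth 32
  add 143.82.0.0/16 -> H7 at depth 16
  Q 143.80.0.11: descend 10001111010100 ; hops seen [H1] ; pick H1
  add 143.82.210.0/24 -> H4 at depth 24
  Q 143.82.210.156: descend 10001111010100101101001010011100 ; hops seen [H1,H7,H4,H7] ; pick H7
  add 143.82.208.0/20 -> H5 at depth 20
  add 143.80.0.0/14 -> H2 at depth 14
  add 143.82.210.156/32 -> H6 at depth 32
  Q 143.82.208.1: descend 1000111101010010110100 ; hops seen [H1,H2,H7,H5] ; pick H5
  add 143.82.210.144/28 -> H0 at depth 28
  Q 143.80.0.4: descend 10001111010100 ; hops seen [H1,H2] ; pick H2
  Q 230.208.95.32: descend 1 ; hops seen [∅] ; pick no-route
  Q 143.80.10.96: descend 10001111010100 ; hops seen [H1,H2] ; pick H2
  Q 143.82.208.24: descend 1000111101010010110100 ; hops seen [H1,H2,H7,H5] ; pick H5
  Q 88.45.96.193: descend ε ; hops seen [∅] ; pick no-route
  add 0.0.0.0/0 -> H5 at depth 0
  Q 143.82.0.12: descend 1000111101010010 ; hops seen [H5,H1,H2,H7] ; pick H7
  - 143.80.0.0/12 clear@12
  add 163.209.91.176/28 -> H3 at depth 28
  add 143.82.210.128/27 -> H6 at depth 27
  Q 143.82.210.0: descend 100011110101001011010010 ; hops seen [H5,H2,H7,H5,H4] ; pick H4
  - 143.82.210.0/24 clear@24
  Q 143.82.210.147: descend 1000111101010010110100101001 ; hops seen [H5,H2,H7,H5,H6,H0] ; pick H0
  Q 143.82.210.156: descend 10001111010100101101001010011100 ; hops seen [H5,H2,H7,H5,H6,H0,H6] ; pick H6
  Q 170.8.196.116: descend 1010 ; hops seen [H5] ; pick H5
  - 0.0.0.0/0 clear@0
  add 163.209.0.0/16 -> H7 at depth 16
  Q 165.132.170.135: descend 10100 ; hops seen [∅] ; pick no-route
  - 143.82.208.0/20 clear@20
  Q 163.209.0.1: descend 10100011110100010 ; hops seen [H7] ; pick H7

== LOOKUPS ==
["H7","H1","H7","H5","H2","no-route","H2","H5","no-route","H7","H4","H0","H6","H5","no-route","H7"]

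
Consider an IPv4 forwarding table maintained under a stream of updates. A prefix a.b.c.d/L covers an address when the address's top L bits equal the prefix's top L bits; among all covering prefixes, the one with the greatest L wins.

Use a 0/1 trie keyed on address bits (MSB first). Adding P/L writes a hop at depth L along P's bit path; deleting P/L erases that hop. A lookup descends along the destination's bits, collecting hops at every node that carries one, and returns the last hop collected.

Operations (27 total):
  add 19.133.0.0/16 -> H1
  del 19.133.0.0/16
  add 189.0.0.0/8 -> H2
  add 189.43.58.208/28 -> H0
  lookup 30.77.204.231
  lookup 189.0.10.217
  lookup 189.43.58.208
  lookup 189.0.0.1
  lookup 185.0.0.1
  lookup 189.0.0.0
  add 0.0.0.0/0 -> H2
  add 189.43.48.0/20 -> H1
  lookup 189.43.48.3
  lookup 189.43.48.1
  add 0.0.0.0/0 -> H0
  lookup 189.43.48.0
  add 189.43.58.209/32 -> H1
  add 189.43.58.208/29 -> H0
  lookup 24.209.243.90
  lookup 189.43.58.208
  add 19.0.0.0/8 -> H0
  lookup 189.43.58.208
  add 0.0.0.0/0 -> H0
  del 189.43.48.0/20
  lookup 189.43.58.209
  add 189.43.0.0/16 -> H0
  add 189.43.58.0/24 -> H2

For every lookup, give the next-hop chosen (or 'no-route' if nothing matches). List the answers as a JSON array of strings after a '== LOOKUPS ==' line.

Process each operation:
  + 19.133.0.0/16 (H1) depth=16
  del 19.133.0.0/16 (clear depth 16)
  + 189.0.0.0/8 (H2) depth=8
  + 189.43.58.208/28 (H0) depth=28
  lookup 30.77.204.231: bits 0001 walk d0:-→d1:-→d2:-→d3:-→d4:- -> no-route
  lookup 189.0.10.217: bits 1011110100 walk d0:-→d1:-→d2:-→d3:-→d4:-→d5:-→d6:-→d7:-→d8:H2→d9:-→d10:- -> H2
  lookup 189.43.58.208: bits 1011110100101011001110101101 walk d0:-→d1:-→d2:-→d3:-→d4:-→d5:-→d6:-→d7:-→d8:H2→d9:-→d10:-→d11:-→d12:-→d13:-→d14:-→d15:-→d16:-→d17:-→d18:-→d19:-→d20:-→d21:-→d22:-→d23:-→d24:-→d25:-→d26:-→d27:-→d28:H0 -> H0
  lookup 189.0.0.1: bits 1011110100 walk d0:-→d1:-→d2:-→d3:-→d4:-→d5:-→d6:-→d7:-→d8:H2→d9:-→d10:- -> H2
  lookup 185.0.0.1: bits 10111 walk d0:-→d1:-→d2:-→d3:-→d4:-→d5:- -> no-route
  lookup 189.0.0.0: bits 1011110100 walk d0:-→d1:-→d2:-→d3:-→d4:-→d5:-→d6:-→d7:-→d8:H2→d9:-→d10:- -> H2
  + 0.0.0.0/0 (H2) depth=0
  + 189.43.48.0/20 (H1) depth=20
  lookup 189.43.48.3: bits 10111101001010110011 walk d0:H2→d1:-→d2:-→d3:-→d4:-→d5:-→d6:-→d7:-→d8:H2→d9:-→d10:-→d11:-→d12:-→d13:-→d14:-→d15:-→d16:-→d17:-→d18:-→d19:-→d20:H1 -> H1
  lookup 189.43.48.1: bits 10111101001010110011 walk d0:H2→d1:-→d2:-→d3:-→d4:-→d5:-→d6:-→d7:-→d8:H2→d9:-→d10:-→d11:-→d12:-→d13:-→d14:-→d15:-→d16:-→d17:-→d18:-→d19:-→d20:H1 -> H1
  + 0.0.0.0/0 (H0) depth=0
  lookup 189.43.48.0: bits 10111101001010110011 walk d0:H0→d1:-→d2:-→d3:-→d4:-→d5:-→d6:-→d7:-→d8:H2→d9:-→d10:-→d11:-→d12:-→d13:-→d14:-→d15:-→d16:-→d17:-→d18:-→d19:-→d20:H1 -> H1
  + 189.43.58.209/32 (H1) depth=32
  + 189.43.58.208/29 (H0) depth=29
  lookup 24.209.243.90: bits 0001 walk d0:H0→d1:-→d2:-→d3:-→d4:- -> H0
  lookup 189.43.58.208: bits 1011110100101011001110101101000 walk d0:H0→d1:-→d2:-→d3:-→d4:-→d5:-→d6:-→d7:-→d8:H2→d9:-→d10:-→d11:-→d12:-→d13:-→d14:-→d15:-→d16:-→d17:-→d18:-→d19:-→d20:H1→d21:-→d22:-→d23:-→d24:-→d25:-→d26:-→d27:-→d28:H0→d29:H0→d30:-→d31:- -> H0
  + 19.0.0.0/8 (H0) depth=8
  lookup 189.43.58.208: bits 1011110100101011001110101101000 walk d0:H0→d1:-→d2:-→d3:-→d4:-→d5:-→d6:-→d7:-→d8:H2→d9:-→d10:-→d11:-→d12:-→d13:-→d14:-→d15:-→d16:-→d17:-→d18:-→d19:-→d20:H1→d21:-→d22:-→d23:-→d24:-→d25:-→d26:-→d27:-→d28:H0→d29:H0→d30:-→d31:- -> H0
  + 0.0.0.0/0 (H0) depth=0
  del 189.43.48.0/20 (clear depth 20)
  lookup 189.43.58.209: bits 10111101001010110011101011010001 walk d0:H0→d1:-→d2:-→d3:-→d4:-→d5:-→d6:-→d7:-→d8:H2→d9:-→d10:-→d11:-→d12:-→d13:-→d14:-→d15:-→d16:-→d17:-→d18:-→d19:-→d20:-→d21:-→d22:-→d23:-→d24:-→d25:-→d26:-→d27:-→d28:H0→d29:H0→d30:-→d31:-→d32:H1 -> H1
  + 189.43.0.0/16 (H0) depth=16
  + 189.43.58.0/24 (H2) depth=24

== LOOKUPS ==
["no-route","H2","H0","H2","no-route","H2","H1","H1","H1","H0","H0","H0","H1"]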